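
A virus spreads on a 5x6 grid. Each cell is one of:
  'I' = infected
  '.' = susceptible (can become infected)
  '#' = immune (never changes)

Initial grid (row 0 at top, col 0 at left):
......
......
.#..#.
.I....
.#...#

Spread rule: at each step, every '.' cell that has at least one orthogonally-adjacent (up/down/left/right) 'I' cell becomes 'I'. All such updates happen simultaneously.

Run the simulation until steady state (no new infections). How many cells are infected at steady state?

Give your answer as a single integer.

Step 0 (initial): 1 infected
Step 1: +2 new -> 3 infected
Step 2: +5 new -> 8 infected
Step 3: +5 new -> 13 infected
Step 4: +6 new -> 19 infected
Step 5: +4 new -> 23 infected
Step 6: +2 new -> 25 infected
Step 7: +1 new -> 26 infected
Step 8: +0 new -> 26 infected

Answer: 26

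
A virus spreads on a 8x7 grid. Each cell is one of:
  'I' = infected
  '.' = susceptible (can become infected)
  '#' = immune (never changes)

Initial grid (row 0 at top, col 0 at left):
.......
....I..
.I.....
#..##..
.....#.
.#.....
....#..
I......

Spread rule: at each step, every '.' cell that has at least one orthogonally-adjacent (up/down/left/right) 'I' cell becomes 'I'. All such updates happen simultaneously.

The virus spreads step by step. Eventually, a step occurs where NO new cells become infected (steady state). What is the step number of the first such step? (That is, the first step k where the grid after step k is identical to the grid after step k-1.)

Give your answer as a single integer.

Answer: 8

Derivation:
Step 0 (initial): 3 infected
Step 1: +10 new -> 13 infected
Step 2: +13 new -> 26 infected
Step 3: +9 new -> 35 infected
Step 4: +5 new -> 40 infected
Step 5: +4 new -> 44 infected
Step 6: +4 new -> 48 infected
Step 7: +2 new -> 50 infected
Step 8: +0 new -> 50 infected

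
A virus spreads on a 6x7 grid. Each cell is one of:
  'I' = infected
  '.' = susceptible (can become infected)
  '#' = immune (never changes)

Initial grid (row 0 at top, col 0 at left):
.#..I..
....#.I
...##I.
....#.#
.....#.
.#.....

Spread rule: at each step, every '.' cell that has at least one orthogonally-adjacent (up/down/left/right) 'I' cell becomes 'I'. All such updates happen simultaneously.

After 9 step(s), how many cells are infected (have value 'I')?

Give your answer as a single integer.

Answer: 31

Derivation:
Step 0 (initial): 3 infected
Step 1: +6 new -> 9 infected
Step 2: +2 new -> 11 infected
Step 3: +1 new -> 12 infected
Step 4: +2 new -> 14 infected
Step 5: +3 new -> 17 infected
Step 6: +5 new -> 22 infected
Step 7: +4 new -> 26 infected
Step 8: +3 new -> 29 infected
Step 9: +2 new -> 31 infected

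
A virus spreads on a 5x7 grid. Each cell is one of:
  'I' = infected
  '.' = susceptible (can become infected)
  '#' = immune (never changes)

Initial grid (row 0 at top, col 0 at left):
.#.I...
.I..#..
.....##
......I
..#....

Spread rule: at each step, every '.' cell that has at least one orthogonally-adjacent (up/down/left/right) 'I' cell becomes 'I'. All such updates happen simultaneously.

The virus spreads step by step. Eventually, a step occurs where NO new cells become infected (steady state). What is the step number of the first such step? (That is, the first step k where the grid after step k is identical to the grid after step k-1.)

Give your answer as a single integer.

Answer: 5

Derivation:
Step 0 (initial): 3 infected
Step 1: +8 new -> 11 infected
Step 2: +8 new -> 19 infected
Step 3: +8 new -> 27 infected
Step 4: +3 new -> 30 infected
Step 5: +0 new -> 30 infected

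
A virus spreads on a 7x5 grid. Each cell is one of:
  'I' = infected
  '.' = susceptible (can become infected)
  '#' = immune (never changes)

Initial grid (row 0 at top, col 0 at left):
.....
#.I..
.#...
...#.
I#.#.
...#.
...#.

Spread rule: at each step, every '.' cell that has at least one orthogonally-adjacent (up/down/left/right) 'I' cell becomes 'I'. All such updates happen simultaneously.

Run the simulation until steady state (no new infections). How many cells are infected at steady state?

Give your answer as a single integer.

Answer: 28

Derivation:
Step 0 (initial): 2 infected
Step 1: +6 new -> 8 infected
Step 2: +9 new -> 17 infected
Step 3: +6 new -> 23 infected
Step 4: +2 new -> 25 infected
Step 5: +1 new -> 26 infected
Step 6: +1 new -> 27 infected
Step 7: +1 new -> 28 infected
Step 8: +0 new -> 28 infected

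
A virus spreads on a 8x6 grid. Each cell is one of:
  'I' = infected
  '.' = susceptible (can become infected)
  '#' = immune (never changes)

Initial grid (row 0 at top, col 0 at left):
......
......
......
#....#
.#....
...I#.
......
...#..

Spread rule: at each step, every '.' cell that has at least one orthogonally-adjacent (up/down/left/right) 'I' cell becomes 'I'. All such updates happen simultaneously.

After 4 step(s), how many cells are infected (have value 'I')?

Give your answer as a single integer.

Step 0 (initial): 1 infected
Step 1: +3 new -> 4 infected
Step 2: +6 new -> 10 infected
Step 3: +9 new -> 19 infected
Step 4: +9 new -> 28 infected

Answer: 28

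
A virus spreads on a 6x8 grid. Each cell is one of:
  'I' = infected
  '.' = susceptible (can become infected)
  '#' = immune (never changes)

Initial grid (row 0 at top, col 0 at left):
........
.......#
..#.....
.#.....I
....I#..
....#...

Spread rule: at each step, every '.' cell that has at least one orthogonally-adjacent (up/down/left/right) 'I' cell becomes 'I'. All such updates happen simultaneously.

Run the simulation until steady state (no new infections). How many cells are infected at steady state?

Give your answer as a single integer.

Answer: 43

Derivation:
Step 0 (initial): 2 infected
Step 1: +5 new -> 7 infected
Step 2: +8 new -> 15 infected
Step 3: +8 new -> 23 infected
Step 4: +7 new -> 30 infected
Step 5: +6 new -> 36 infected
Step 6: +3 new -> 39 infected
Step 7: +3 new -> 42 infected
Step 8: +1 new -> 43 infected
Step 9: +0 new -> 43 infected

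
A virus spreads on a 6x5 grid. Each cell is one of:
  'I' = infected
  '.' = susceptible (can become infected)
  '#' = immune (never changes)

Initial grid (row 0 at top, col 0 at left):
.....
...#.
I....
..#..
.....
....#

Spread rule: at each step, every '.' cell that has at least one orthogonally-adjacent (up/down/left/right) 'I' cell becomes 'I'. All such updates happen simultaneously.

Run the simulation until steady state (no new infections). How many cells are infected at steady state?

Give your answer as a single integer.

Answer: 27

Derivation:
Step 0 (initial): 1 infected
Step 1: +3 new -> 4 infected
Step 2: +5 new -> 9 infected
Step 3: +5 new -> 14 infected
Step 4: +5 new -> 19 infected
Step 5: +5 new -> 24 infected
Step 6: +3 new -> 27 infected
Step 7: +0 new -> 27 infected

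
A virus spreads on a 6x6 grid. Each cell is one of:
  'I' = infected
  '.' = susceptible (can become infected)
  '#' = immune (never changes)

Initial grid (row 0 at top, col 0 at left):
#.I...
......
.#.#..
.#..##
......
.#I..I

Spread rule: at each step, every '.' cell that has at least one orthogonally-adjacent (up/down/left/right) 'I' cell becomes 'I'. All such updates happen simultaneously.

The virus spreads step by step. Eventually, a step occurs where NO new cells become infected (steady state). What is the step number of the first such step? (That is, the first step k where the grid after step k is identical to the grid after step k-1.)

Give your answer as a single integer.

Answer: 6

Derivation:
Step 0 (initial): 3 infected
Step 1: +7 new -> 10 infected
Step 2: +8 new -> 18 infected
Step 3: +5 new -> 23 infected
Step 4: +5 new -> 28 infected
Step 5: +1 new -> 29 infected
Step 6: +0 new -> 29 infected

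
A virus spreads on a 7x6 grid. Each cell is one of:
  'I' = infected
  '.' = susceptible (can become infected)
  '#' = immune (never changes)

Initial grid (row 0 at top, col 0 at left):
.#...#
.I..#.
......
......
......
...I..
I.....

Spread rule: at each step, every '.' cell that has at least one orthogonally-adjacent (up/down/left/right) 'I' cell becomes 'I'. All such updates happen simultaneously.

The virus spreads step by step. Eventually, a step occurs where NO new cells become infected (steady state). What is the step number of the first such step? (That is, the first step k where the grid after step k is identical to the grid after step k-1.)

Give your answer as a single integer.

Answer: 7

Derivation:
Step 0 (initial): 3 infected
Step 1: +9 new -> 12 infected
Step 2: +14 new -> 26 infected
Step 3: +8 new -> 34 infected
Step 4: +3 new -> 37 infected
Step 5: +1 new -> 38 infected
Step 6: +1 new -> 39 infected
Step 7: +0 new -> 39 infected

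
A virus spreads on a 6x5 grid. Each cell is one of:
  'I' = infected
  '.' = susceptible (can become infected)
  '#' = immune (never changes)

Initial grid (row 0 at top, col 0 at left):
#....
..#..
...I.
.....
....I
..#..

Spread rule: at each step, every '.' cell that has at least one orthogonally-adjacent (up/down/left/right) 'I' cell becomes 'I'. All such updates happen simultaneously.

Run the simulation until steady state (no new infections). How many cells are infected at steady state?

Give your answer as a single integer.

Answer: 27

Derivation:
Step 0 (initial): 2 infected
Step 1: +7 new -> 9 infected
Step 2: +6 new -> 15 infected
Step 3: +6 new -> 21 infected
Step 4: +5 new -> 26 infected
Step 5: +1 new -> 27 infected
Step 6: +0 new -> 27 infected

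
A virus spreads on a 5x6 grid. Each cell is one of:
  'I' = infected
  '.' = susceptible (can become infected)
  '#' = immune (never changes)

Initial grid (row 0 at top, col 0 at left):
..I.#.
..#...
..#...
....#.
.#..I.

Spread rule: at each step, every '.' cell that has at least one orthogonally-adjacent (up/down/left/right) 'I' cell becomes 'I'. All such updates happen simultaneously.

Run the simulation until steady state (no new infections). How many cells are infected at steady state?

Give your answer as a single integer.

Step 0 (initial): 2 infected
Step 1: +4 new -> 6 infected
Step 2: +6 new -> 12 infected
Step 3: +6 new -> 18 infected
Step 4: +4 new -> 22 infected
Step 5: +2 new -> 24 infected
Step 6: +1 new -> 25 infected
Step 7: +0 new -> 25 infected

Answer: 25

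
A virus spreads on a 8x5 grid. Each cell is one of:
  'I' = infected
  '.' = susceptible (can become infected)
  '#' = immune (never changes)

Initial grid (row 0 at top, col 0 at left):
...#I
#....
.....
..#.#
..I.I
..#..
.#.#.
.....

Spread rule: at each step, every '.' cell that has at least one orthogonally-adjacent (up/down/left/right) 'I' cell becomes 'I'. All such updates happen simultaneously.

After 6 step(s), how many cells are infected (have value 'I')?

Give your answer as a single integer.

Step 0 (initial): 3 infected
Step 1: +4 new -> 7 infected
Step 2: +8 new -> 15 infected
Step 3: +6 new -> 21 infected
Step 4: +6 new -> 27 infected
Step 5: +3 new -> 30 infected
Step 6: +3 new -> 33 infected

Answer: 33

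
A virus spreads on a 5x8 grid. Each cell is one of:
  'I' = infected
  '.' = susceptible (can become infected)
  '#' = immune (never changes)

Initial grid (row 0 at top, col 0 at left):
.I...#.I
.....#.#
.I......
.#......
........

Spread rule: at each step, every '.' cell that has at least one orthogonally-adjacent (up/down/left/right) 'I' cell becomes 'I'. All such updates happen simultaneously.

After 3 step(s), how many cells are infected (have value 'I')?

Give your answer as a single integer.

Step 0 (initial): 3 infected
Step 1: +6 new -> 9 infected
Step 2: +7 new -> 16 infected
Step 3: +7 new -> 23 infected

Answer: 23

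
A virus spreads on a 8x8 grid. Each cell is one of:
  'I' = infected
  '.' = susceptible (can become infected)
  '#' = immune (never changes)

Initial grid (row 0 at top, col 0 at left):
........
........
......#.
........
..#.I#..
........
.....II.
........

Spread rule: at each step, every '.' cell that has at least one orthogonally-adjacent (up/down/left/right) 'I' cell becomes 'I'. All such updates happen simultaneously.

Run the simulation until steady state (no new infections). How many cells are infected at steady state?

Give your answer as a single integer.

Answer: 61

Derivation:
Step 0 (initial): 3 infected
Step 1: +9 new -> 12 infected
Step 2: +9 new -> 21 infected
Step 3: +9 new -> 30 infected
Step 4: +9 new -> 39 infected
Step 5: +11 new -> 50 infected
Step 6: +7 new -> 57 infected
Step 7: +3 new -> 60 infected
Step 8: +1 new -> 61 infected
Step 9: +0 new -> 61 infected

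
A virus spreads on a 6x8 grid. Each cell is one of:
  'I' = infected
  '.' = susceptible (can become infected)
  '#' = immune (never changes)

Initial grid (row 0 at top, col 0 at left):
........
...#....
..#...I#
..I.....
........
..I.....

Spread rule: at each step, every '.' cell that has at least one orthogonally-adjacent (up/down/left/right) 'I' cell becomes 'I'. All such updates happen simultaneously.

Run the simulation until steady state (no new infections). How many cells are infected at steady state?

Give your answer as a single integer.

Step 0 (initial): 3 infected
Step 1: +8 new -> 11 infected
Step 2: +15 new -> 26 infected
Step 3: +11 new -> 37 infected
Step 4: +5 new -> 42 infected
Step 5: +3 new -> 45 infected
Step 6: +0 new -> 45 infected

Answer: 45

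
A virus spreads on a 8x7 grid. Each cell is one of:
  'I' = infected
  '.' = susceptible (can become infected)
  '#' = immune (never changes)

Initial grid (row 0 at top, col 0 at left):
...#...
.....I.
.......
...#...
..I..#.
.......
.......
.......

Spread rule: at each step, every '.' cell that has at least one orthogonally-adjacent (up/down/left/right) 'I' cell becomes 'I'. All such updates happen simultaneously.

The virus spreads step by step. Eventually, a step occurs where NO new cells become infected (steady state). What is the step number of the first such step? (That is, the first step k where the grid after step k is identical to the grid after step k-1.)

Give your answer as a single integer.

Step 0 (initial): 2 infected
Step 1: +8 new -> 10 infected
Step 2: +13 new -> 23 infected
Step 3: +11 new -> 34 infected
Step 4: +9 new -> 43 infected
Step 5: +6 new -> 49 infected
Step 6: +3 new -> 52 infected
Step 7: +1 new -> 53 infected
Step 8: +0 new -> 53 infected

Answer: 8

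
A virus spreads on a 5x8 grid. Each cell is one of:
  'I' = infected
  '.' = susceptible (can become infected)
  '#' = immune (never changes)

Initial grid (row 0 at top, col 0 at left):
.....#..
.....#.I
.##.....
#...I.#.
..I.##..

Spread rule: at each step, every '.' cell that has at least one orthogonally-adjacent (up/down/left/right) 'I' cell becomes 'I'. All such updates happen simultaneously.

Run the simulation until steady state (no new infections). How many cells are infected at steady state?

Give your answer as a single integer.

Step 0 (initial): 3 infected
Step 1: +9 new -> 12 infected
Step 2: +8 new -> 20 infected
Step 3: +3 new -> 23 infected
Step 4: +3 new -> 26 infected
Step 5: +2 new -> 28 infected
Step 6: +2 new -> 30 infected
Step 7: +2 new -> 32 infected
Step 8: +0 new -> 32 infected

Answer: 32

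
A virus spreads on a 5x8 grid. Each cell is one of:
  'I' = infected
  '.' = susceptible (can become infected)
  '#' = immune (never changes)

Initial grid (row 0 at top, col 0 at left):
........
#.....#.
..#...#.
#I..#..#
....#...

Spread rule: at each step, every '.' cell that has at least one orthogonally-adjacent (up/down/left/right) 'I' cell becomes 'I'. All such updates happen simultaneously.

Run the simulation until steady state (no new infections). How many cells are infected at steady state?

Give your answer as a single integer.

Answer: 32

Derivation:
Step 0 (initial): 1 infected
Step 1: +3 new -> 4 infected
Step 2: +5 new -> 9 infected
Step 3: +4 new -> 13 infected
Step 4: +4 new -> 17 infected
Step 5: +3 new -> 20 infected
Step 6: +3 new -> 23 infected
Step 7: +3 new -> 26 infected
Step 8: +2 new -> 28 infected
Step 9: +2 new -> 30 infected
Step 10: +1 new -> 31 infected
Step 11: +1 new -> 32 infected
Step 12: +0 new -> 32 infected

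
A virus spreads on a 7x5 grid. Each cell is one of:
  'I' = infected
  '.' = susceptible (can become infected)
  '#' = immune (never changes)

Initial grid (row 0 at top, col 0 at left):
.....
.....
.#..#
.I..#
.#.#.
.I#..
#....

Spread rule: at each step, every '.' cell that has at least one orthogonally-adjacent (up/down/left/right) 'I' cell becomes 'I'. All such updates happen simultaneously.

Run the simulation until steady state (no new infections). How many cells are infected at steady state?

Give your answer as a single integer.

Step 0 (initial): 2 infected
Step 1: +4 new -> 6 infected
Step 2: +6 new -> 12 infected
Step 3: +4 new -> 16 infected
Step 4: +6 new -> 22 infected
Step 5: +4 new -> 26 infected
Step 6: +2 new -> 28 infected
Step 7: +0 new -> 28 infected

Answer: 28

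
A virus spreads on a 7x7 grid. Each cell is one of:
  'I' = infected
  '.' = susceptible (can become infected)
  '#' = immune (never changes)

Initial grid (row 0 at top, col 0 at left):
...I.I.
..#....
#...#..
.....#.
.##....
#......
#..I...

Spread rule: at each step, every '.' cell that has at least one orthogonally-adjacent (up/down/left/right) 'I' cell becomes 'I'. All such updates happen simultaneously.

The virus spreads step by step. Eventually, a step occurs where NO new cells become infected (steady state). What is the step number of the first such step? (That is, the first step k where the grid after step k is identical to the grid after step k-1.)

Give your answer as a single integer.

Step 0 (initial): 3 infected
Step 1: +8 new -> 11 infected
Step 2: +10 new -> 21 infected
Step 3: +9 new -> 30 infected
Step 4: +7 new -> 37 infected
Step 5: +2 new -> 39 infected
Step 6: +1 new -> 40 infected
Step 7: +1 new -> 41 infected
Step 8: +0 new -> 41 infected

Answer: 8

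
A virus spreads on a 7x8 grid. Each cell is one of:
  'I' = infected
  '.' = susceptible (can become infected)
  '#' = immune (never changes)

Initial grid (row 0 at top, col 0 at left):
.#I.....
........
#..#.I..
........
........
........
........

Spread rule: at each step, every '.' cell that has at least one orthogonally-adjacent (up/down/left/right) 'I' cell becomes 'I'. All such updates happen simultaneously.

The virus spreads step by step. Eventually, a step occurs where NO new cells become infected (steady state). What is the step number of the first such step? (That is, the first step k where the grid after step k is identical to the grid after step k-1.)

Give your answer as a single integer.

Step 0 (initial): 2 infected
Step 1: +6 new -> 8 infected
Step 2: +11 new -> 19 infected
Step 3: +10 new -> 29 infected
Step 4: +9 new -> 38 infected
Step 5: +7 new -> 45 infected
Step 6: +5 new -> 50 infected
Step 7: +2 new -> 52 infected
Step 8: +1 new -> 53 infected
Step 9: +0 new -> 53 infected

Answer: 9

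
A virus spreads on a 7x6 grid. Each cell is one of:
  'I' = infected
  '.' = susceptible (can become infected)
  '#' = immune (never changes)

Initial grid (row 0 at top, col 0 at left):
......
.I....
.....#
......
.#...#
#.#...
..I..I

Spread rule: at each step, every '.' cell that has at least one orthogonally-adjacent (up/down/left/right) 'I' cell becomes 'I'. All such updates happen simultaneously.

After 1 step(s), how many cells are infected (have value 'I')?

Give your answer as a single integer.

Answer: 11

Derivation:
Step 0 (initial): 3 infected
Step 1: +8 new -> 11 infected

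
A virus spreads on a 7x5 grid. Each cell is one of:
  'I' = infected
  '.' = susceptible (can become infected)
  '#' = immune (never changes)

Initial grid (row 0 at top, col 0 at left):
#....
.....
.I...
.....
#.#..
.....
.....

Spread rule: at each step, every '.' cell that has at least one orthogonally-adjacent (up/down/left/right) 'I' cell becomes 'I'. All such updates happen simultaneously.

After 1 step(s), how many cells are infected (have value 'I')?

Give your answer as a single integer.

Step 0 (initial): 1 infected
Step 1: +4 new -> 5 infected

Answer: 5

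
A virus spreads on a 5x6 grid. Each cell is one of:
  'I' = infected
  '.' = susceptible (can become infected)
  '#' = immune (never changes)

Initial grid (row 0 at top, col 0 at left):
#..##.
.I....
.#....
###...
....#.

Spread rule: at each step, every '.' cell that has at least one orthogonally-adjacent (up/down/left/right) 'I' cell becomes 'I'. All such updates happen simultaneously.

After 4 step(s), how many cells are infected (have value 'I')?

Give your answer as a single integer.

Step 0 (initial): 1 infected
Step 1: +3 new -> 4 infected
Step 2: +4 new -> 8 infected
Step 3: +2 new -> 10 infected
Step 4: +3 new -> 13 infected

Answer: 13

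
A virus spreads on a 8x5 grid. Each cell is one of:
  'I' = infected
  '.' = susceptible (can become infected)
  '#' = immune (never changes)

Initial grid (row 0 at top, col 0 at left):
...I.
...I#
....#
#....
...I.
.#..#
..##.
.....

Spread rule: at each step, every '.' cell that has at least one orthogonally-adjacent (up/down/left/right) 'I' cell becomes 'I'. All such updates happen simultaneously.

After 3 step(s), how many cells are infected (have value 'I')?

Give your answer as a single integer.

Step 0 (initial): 3 infected
Step 1: +8 new -> 11 infected
Step 2: +7 new -> 18 infected
Step 3: +5 new -> 23 infected

Answer: 23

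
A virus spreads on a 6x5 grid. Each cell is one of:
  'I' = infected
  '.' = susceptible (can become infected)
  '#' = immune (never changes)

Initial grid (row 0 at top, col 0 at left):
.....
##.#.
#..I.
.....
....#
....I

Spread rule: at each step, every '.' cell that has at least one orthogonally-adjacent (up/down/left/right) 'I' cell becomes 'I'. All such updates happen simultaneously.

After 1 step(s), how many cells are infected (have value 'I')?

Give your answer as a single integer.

Step 0 (initial): 2 infected
Step 1: +4 new -> 6 infected

Answer: 6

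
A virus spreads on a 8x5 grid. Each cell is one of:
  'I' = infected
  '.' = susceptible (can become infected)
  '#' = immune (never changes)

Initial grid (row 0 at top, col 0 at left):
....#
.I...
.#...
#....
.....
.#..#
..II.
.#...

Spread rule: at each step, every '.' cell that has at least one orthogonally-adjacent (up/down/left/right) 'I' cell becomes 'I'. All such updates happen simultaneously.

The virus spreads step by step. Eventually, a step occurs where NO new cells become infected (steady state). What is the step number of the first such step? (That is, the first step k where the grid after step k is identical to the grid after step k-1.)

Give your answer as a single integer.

Answer: 5

Derivation:
Step 0 (initial): 3 infected
Step 1: +9 new -> 12 infected
Step 2: +9 new -> 21 infected
Step 3: +9 new -> 30 infected
Step 4: +4 new -> 34 infected
Step 5: +0 new -> 34 infected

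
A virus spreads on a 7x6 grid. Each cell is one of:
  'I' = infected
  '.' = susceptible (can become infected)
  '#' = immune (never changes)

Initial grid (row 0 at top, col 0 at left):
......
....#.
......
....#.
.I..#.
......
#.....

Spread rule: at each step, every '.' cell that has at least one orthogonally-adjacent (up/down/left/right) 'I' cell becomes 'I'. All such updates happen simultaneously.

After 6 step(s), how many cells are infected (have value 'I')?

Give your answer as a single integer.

Answer: 34

Derivation:
Step 0 (initial): 1 infected
Step 1: +4 new -> 5 infected
Step 2: +7 new -> 12 infected
Step 3: +6 new -> 18 infected
Step 4: +6 new -> 24 infected
Step 5: +6 new -> 30 infected
Step 6: +4 new -> 34 infected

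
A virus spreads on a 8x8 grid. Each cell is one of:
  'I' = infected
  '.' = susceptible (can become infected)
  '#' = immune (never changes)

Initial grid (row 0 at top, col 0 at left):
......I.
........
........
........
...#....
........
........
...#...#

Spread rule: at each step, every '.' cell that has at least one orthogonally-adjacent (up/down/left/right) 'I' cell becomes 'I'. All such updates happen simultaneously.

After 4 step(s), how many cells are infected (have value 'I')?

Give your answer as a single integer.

Step 0 (initial): 1 infected
Step 1: +3 new -> 4 infected
Step 2: +4 new -> 8 infected
Step 3: +5 new -> 13 infected
Step 4: +6 new -> 19 infected

Answer: 19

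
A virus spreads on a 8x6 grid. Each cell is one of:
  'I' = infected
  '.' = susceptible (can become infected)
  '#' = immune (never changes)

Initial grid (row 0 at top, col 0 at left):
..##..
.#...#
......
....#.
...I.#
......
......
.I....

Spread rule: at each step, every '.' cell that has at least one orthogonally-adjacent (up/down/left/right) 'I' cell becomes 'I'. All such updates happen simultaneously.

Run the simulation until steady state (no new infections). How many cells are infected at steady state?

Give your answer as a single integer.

Answer: 42

Derivation:
Step 0 (initial): 2 infected
Step 1: +7 new -> 9 infected
Step 2: +10 new -> 19 infected
Step 3: +9 new -> 28 infected
Step 4: +7 new -> 35 infected
Step 5: +3 new -> 38 infected
Step 6: +2 new -> 40 infected
Step 7: +1 new -> 41 infected
Step 8: +1 new -> 42 infected
Step 9: +0 new -> 42 infected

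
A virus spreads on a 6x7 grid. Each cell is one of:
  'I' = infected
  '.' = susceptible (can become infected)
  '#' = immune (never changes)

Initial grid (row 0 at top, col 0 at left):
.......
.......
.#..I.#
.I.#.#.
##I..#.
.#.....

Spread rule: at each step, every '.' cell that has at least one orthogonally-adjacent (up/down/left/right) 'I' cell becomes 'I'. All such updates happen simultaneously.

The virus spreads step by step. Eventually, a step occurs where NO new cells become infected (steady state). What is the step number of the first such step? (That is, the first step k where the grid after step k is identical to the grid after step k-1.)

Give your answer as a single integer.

Step 0 (initial): 3 infected
Step 1: +8 new -> 11 infected
Step 2: +7 new -> 18 infected
Step 3: +6 new -> 24 infected
Step 4: +5 new -> 29 infected
Step 5: +2 new -> 31 infected
Step 6: +1 new -> 32 infected
Step 7: +1 new -> 33 infected
Step 8: +0 new -> 33 infected

Answer: 8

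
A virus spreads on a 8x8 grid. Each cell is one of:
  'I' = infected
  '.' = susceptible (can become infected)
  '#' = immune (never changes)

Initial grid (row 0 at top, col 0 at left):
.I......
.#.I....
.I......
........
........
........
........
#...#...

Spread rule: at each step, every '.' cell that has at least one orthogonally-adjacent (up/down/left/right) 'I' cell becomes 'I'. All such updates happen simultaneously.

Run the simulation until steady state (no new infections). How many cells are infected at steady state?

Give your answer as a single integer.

Answer: 61

Derivation:
Step 0 (initial): 3 infected
Step 1: +9 new -> 12 infected
Step 2: +8 new -> 20 infected
Step 3: +8 new -> 28 infected
Step 4: +9 new -> 37 infected
Step 5: +9 new -> 46 infected
Step 6: +6 new -> 52 infected
Step 7: +3 new -> 55 infected
Step 8: +3 new -> 58 infected
Step 9: +2 new -> 60 infected
Step 10: +1 new -> 61 infected
Step 11: +0 new -> 61 infected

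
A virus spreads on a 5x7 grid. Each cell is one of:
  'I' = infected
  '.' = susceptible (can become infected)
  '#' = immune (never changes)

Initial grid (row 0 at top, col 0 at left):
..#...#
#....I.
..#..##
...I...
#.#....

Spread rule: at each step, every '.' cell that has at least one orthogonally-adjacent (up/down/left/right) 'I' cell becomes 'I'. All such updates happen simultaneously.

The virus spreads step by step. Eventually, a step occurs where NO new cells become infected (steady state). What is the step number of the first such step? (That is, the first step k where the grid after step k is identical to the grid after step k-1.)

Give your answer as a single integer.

Answer: 7

Derivation:
Step 0 (initial): 2 infected
Step 1: +7 new -> 9 infected
Step 2: +6 new -> 15 infected
Step 3: +7 new -> 22 infected
Step 4: +3 new -> 25 infected
Step 5: +1 new -> 26 infected
Step 6: +1 new -> 27 infected
Step 7: +0 new -> 27 infected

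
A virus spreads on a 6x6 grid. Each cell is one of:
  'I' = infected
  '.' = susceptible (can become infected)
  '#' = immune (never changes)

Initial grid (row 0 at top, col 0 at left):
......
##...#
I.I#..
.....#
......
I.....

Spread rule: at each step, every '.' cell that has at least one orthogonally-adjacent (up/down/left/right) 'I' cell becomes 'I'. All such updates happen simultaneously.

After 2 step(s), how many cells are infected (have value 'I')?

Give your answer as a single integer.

Step 0 (initial): 3 infected
Step 1: +6 new -> 9 infected
Step 2: +7 new -> 16 infected

Answer: 16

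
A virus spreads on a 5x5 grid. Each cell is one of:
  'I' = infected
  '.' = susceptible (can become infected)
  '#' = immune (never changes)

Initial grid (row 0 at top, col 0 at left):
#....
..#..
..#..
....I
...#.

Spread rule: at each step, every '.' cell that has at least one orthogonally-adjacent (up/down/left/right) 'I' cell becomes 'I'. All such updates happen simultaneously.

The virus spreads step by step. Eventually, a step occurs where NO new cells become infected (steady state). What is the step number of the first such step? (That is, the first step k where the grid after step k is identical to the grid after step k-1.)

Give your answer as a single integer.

Answer: 7

Derivation:
Step 0 (initial): 1 infected
Step 1: +3 new -> 4 infected
Step 2: +3 new -> 7 infected
Step 3: +4 new -> 11 infected
Step 4: +4 new -> 15 infected
Step 5: +4 new -> 19 infected
Step 6: +2 new -> 21 infected
Step 7: +0 new -> 21 infected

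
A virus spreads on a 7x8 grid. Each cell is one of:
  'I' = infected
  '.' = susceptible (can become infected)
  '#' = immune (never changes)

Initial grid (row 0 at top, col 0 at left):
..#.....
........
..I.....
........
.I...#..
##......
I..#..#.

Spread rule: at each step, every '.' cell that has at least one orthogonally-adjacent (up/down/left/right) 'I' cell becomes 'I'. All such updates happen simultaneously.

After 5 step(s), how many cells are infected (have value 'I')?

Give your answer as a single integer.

Answer: 40

Derivation:
Step 0 (initial): 3 infected
Step 1: +8 new -> 11 infected
Step 2: +9 new -> 20 infected
Step 3: +8 new -> 28 infected
Step 4: +6 new -> 34 infected
Step 5: +6 new -> 40 infected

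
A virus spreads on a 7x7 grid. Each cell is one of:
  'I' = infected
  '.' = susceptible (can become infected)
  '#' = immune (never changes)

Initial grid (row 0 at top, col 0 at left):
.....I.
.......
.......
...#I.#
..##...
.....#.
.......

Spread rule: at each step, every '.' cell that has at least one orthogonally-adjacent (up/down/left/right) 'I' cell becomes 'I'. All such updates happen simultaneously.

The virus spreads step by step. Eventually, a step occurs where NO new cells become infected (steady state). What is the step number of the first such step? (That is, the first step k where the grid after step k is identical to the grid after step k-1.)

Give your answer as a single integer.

Step 0 (initial): 2 infected
Step 1: +6 new -> 8 infected
Step 2: +7 new -> 15 infected
Step 3: +7 new -> 22 infected
Step 4: +8 new -> 30 infected
Step 5: +7 new -> 37 infected
Step 6: +5 new -> 42 infected
Step 7: +2 new -> 44 infected
Step 8: +0 new -> 44 infected

Answer: 8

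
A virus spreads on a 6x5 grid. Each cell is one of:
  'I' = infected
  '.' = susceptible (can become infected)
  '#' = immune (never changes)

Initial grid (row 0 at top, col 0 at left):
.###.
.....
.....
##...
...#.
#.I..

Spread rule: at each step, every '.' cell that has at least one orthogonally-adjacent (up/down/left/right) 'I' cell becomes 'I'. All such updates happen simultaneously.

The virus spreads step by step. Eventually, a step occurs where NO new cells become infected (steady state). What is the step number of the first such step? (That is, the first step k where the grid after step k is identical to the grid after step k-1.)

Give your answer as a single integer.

Answer: 8

Derivation:
Step 0 (initial): 1 infected
Step 1: +3 new -> 4 infected
Step 2: +3 new -> 7 infected
Step 3: +4 new -> 11 infected
Step 4: +4 new -> 15 infected
Step 5: +4 new -> 19 infected
Step 6: +2 new -> 21 infected
Step 7: +2 new -> 23 infected
Step 8: +0 new -> 23 infected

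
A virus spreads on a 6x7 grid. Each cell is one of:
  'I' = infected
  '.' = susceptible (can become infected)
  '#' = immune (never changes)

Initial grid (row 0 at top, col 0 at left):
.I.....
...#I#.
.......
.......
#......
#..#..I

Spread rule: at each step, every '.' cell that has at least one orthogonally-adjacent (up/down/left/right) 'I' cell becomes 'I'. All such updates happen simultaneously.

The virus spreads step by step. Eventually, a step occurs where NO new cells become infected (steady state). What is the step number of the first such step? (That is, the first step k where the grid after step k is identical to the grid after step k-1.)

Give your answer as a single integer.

Step 0 (initial): 3 infected
Step 1: +7 new -> 10 infected
Step 2: +11 new -> 21 infected
Step 3: +8 new -> 29 infected
Step 4: +5 new -> 34 infected
Step 5: +2 new -> 36 infected
Step 6: +1 new -> 37 infected
Step 7: +0 new -> 37 infected

Answer: 7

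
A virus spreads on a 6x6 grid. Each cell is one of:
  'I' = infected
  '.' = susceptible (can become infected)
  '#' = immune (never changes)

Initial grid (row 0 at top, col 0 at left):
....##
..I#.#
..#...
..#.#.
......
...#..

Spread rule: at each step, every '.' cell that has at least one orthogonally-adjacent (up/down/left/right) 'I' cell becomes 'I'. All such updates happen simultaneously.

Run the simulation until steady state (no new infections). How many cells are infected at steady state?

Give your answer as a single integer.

Step 0 (initial): 1 infected
Step 1: +2 new -> 3 infected
Step 2: +4 new -> 7 infected
Step 3: +3 new -> 10 infected
Step 4: +2 new -> 12 infected
Step 5: +3 new -> 15 infected
Step 6: +3 new -> 18 infected
Step 7: +2 new -> 20 infected
Step 8: +3 new -> 23 infected
Step 9: +3 new -> 26 infected
Step 10: +2 new -> 28 infected
Step 11: +0 new -> 28 infected

Answer: 28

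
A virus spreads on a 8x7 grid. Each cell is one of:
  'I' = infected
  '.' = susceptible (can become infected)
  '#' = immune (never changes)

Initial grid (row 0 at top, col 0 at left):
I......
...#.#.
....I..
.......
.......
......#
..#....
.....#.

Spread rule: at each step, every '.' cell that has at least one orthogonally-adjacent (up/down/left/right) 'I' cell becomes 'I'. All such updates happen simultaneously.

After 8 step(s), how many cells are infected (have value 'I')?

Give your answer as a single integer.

Answer: 51

Derivation:
Step 0 (initial): 2 infected
Step 1: +6 new -> 8 infected
Step 2: +9 new -> 17 infected
Step 3: +11 new -> 28 infected
Step 4: +8 new -> 36 infected
Step 5: +6 new -> 42 infected
Step 6: +4 new -> 46 infected
Step 7: +4 new -> 50 infected
Step 8: +1 new -> 51 infected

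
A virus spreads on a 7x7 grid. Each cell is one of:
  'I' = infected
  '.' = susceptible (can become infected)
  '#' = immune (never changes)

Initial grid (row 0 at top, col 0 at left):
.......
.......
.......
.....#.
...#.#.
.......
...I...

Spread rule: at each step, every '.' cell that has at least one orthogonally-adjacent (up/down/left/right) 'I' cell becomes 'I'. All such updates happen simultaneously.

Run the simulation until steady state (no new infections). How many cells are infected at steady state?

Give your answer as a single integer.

Answer: 46

Derivation:
Step 0 (initial): 1 infected
Step 1: +3 new -> 4 infected
Step 2: +4 new -> 8 infected
Step 3: +6 new -> 14 infected
Step 4: +5 new -> 19 infected
Step 5: +6 new -> 25 infected
Step 6: +7 new -> 32 infected
Step 7: +7 new -> 39 infected
Step 8: +5 new -> 44 infected
Step 9: +2 new -> 46 infected
Step 10: +0 new -> 46 infected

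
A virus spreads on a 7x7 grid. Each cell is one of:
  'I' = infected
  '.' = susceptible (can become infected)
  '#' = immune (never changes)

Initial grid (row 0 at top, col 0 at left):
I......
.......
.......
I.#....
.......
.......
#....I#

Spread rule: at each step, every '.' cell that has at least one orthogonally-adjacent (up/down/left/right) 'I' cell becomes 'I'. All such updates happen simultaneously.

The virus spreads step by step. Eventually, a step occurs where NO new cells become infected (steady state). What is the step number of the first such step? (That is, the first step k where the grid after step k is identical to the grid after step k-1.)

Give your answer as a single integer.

Step 0 (initial): 3 infected
Step 1: +7 new -> 10 infected
Step 2: +9 new -> 19 infected
Step 3: +10 new -> 29 infected
Step 4: +9 new -> 38 infected
Step 5: +6 new -> 44 infected
Step 6: +2 new -> 46 infected
Step 7: +0 new -> 46 infected

Answer: 7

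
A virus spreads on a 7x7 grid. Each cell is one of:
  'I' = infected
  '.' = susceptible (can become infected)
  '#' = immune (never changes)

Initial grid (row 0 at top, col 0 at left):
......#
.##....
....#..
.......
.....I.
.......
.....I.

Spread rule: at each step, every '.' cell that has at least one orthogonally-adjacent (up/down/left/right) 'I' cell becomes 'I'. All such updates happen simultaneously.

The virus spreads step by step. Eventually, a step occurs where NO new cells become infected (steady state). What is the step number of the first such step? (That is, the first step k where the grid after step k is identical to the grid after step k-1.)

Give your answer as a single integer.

Answer: 10

Derivation:
Step 0 (initial): 2 infected
Step 1: +6 new -> 8 infected
Step 2: +7 new -> 15 infected
Step 3: +6 new -> 21 infected
Step 4: +8 new -> 29 infected
Step 5: +7 new -> 36 infected
Step 6: +4 new -> 40 infected
Step 7: +2 new -> 42 infected
Step 8: +2 new -> 44 infected
Step 9: +1 new -> 45 infected
Step 10: +0 new -> 45 infected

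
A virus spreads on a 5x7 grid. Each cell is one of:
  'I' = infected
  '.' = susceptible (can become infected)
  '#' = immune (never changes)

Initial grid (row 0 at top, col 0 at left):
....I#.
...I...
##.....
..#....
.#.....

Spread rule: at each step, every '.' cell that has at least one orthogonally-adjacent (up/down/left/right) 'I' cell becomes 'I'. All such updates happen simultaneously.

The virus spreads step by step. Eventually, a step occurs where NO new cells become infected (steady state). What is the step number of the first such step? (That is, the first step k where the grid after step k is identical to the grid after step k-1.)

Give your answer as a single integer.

Step 0 (initial): 2 infected
Step 1: +4 new -> 6 infected
Step 2: +6 new -> 12 infected
Step 3: +6 new -> 18 infected
Step 4: +6 new -> 24 infected
Step 5: +2 new -> 26 infected
Step 6: +1 new -> 27 infected
Step 7: +0 new -> 27 infected

Answer: 7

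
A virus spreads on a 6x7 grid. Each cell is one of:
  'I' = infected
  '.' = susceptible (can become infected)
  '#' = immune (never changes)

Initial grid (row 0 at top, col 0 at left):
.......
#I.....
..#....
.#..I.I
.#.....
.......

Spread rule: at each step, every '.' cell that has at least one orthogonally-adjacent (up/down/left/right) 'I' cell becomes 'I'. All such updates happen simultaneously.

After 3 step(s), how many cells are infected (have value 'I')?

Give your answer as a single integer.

Answer: 33

Derivation:
Step 0 (initial): 3 infected
Step 1: +9 new -> 12 infected
Step 2: +13 new -> 25 infected
Step 3: +8 new -> 33 infected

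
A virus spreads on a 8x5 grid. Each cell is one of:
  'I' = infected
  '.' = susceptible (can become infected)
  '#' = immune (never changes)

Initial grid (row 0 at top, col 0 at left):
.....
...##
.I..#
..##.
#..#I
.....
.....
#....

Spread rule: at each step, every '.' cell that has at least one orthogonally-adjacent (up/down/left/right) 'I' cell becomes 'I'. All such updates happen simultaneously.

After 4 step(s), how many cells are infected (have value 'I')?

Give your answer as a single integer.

Step 0 (initial): 2 infected
Step 1: +6 new -> 8 infected
Step 2: +8 new -> 16 infected
Step 3: +7 new -> 23 infected
Step 4: +5 new -> 28 infected

Answer: 28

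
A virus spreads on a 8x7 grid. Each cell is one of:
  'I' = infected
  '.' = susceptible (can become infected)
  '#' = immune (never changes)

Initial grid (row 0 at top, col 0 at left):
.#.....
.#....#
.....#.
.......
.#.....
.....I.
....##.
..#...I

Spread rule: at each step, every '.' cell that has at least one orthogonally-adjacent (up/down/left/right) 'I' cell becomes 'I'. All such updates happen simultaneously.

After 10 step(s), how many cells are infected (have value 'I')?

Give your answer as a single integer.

Step 0 (initial): 2 infected
Step 1: +5 new -> 7 infected
Step 2: +5 new -> 12 infected
Step 3: +6 new -> 18 infected
Step 4: +6 new -> 24 infected
Step 5: +5 new -> 29 infected
Step 6: +8 new -> 37 infected
Step 7: +6 new -> 43 infected
Step 8: +3 new -> 46 infected
Step 9: +1 new -> 47 infected
Step 10: +1 new -> 48 infected

Answer: 48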